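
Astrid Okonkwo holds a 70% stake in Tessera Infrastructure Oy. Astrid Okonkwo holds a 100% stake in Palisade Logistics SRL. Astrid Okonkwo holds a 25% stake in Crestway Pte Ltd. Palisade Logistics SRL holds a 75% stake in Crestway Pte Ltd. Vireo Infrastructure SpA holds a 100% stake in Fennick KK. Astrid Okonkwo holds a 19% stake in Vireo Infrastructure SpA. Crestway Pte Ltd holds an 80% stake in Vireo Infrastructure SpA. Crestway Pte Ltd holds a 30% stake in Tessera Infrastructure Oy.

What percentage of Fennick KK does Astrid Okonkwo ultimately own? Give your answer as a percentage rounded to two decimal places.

Astrid reaches Fennick along 3 paths.
Via Palisade → Crestway → Vireo: 100% × 75% × 80% × 100% = 60%.
Via Crestway → Vireo: 25% × 80% × 100% = 20%.
Via Vireo: 19% × 100% = 19%.
Total: 60% + 20% + 19% = 99%.
Rounded: 99.00%.

99.00%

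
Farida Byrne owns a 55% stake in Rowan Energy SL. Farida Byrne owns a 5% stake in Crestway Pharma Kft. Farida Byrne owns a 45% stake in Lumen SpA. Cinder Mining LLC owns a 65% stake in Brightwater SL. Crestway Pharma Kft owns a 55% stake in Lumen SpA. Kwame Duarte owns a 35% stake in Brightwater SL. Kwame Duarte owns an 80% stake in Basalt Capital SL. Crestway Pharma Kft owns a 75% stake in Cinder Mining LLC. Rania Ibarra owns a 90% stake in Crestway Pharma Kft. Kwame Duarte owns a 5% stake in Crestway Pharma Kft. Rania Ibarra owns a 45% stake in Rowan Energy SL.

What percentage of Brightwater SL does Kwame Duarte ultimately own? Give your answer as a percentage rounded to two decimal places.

37.44%

Kwame reaches Brightwater along 2 paths.
Via Crestway → Cinder: 5% × 75% × 65% = 2.4375%.
Direct stake: 35% = 35%.
Total: 2.4375% + 35% = 37.4375%.
Rounded: 37.44%.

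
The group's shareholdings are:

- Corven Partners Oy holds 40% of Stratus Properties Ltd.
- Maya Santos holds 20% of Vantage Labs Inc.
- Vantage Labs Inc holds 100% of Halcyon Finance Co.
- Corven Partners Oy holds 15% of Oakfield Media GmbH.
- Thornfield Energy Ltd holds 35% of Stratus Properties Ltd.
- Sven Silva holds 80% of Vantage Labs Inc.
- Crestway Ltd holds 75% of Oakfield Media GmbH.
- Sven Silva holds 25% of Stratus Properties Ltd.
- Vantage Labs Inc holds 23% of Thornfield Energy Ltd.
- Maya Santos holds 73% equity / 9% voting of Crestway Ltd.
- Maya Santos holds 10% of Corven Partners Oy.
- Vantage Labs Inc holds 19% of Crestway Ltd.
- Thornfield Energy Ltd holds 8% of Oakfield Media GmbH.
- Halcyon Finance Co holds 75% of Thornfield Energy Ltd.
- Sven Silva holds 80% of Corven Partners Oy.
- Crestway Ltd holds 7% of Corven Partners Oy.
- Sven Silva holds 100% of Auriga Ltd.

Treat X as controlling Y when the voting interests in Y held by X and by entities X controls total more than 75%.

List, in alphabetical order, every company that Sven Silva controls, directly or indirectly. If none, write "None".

Auriga Ltd, Corven Partners Oy, Halcyon Finance Co, Stratus Properties Ltd, Thornfield Energy Ltd, Vantage Labs Inc

Sven holds 80% of Vantage, so Sven controls Vantage.
Vantage holds 100% of Halcyon, so Sven controls Halcyon.
Sven holds 100% of Auriga, so Sven controls Auriga.
Halcyon and Vantage together hold 75% + 23% = 98% of Thornfield, so Sven controls Thornfield.
Sven holds 80% of Corven, so Sven controls Corven.
Corven and Thornfield and Sven together hold 40% + 35% + 25% = 100% of Stratus, so Sven controls Stratus.
No other company's threshold is met.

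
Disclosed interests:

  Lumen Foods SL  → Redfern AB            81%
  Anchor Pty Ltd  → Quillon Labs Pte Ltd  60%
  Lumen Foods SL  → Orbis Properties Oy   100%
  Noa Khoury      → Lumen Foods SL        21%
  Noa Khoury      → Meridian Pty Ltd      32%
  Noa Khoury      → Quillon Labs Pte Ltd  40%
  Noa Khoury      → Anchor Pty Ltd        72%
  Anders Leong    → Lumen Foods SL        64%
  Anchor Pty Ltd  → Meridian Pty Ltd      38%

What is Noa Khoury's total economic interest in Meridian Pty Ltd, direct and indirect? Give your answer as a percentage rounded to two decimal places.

Noa reaches Meridian along 2 paths.
Direct stake: 32% = 32%.
Via Anchor: 72% × 38% = 27.36%.
Total: 32% + 27.36% = 59.36%.

59.36%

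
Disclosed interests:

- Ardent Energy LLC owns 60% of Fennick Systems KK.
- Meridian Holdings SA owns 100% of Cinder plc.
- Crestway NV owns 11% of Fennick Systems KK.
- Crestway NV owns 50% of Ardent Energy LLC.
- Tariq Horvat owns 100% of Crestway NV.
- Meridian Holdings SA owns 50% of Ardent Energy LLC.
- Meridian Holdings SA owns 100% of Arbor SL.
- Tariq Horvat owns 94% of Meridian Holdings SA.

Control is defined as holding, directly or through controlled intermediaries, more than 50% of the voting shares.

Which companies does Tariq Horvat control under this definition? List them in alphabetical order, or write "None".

Arbor SL, Ardent Energy LLC, Cinder plc, Crestway NV, Fennick Systems KK, Meridian Holdings SA

Tariq holds 94% of Meridian, so Tariq controls Meridian.
Tariq holds 100% of Crestway, so Tariq controls Crestway.
Meridian and Crestway together hold 50% + 50% = 100% of Ardent, so Tariq controls Ardent.
Meridian holds 100% of Arbor, so Tariq controls Arbor.
Crestway and Ardent together hold 11% + 60% = 71% of Fennick, so Tariq controls Fennick.
Meridian holds 100% of Cinder, so Tariq controls Cinder.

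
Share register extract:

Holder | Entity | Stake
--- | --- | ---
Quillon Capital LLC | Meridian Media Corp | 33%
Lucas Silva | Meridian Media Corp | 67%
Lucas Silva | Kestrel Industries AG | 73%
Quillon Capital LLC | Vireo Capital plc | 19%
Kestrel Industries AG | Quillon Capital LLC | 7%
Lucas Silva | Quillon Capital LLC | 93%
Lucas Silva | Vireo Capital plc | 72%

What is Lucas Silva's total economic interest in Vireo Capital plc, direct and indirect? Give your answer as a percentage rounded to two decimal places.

90.64%

Lucas reaches Vireo along 3 paths.
Direct stake: 72% = 72%.
Via Kestrel → Quillon: 73% × 7% × 19% = 0.9709%.
Via Quillon: 93% × 19% = 17.67%.
Total: 72% + 0.9709% + 17.67% = 90.6409%.
Rounded: 90.64%.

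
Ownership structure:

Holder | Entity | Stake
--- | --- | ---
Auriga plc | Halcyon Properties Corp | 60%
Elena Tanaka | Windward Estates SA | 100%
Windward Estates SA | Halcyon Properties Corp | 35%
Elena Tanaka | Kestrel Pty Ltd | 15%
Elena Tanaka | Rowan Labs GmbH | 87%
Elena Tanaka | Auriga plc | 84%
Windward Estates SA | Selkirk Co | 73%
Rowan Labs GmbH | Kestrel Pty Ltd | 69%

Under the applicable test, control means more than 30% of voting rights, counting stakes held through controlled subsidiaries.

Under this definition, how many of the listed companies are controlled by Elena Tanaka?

Elena holds 84% of Auriga, so Elena controls Auriga.
Elena holds 100% of Windward, so Elena controls Windward.
Elena holds 87% of Rowan, so Elena controls Rowan.
Windward holds 73% of Selkirk, so Elena controls Selkirk.
Rowan and Elena together hold 69% + 15% = 84% of Kestrel, so Elena controls Kestrel.
Auriga and Windward together hold 60% + 35% = 95% of Halcyon, so Elena controls Halcyon.
Elena controls 6 companies.

6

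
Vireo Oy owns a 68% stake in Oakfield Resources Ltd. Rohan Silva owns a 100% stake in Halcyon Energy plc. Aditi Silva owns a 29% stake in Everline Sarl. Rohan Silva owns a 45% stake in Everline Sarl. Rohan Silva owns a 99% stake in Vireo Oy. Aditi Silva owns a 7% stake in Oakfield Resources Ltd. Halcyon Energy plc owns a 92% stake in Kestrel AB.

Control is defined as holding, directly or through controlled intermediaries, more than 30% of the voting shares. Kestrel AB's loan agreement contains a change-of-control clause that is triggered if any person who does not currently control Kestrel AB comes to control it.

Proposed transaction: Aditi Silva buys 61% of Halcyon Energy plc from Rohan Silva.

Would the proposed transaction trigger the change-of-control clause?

Yes

The purchase adds only to Aditi's holdings (Rohan's stake shrinks), so Aditi is the only person who could newly come to control Kestrel.
Aditi's largest direct stake is 29% in Everline, which does not meet the threshold, so Aditi controls no company.
Neither Aditi nor any entity Aditi controls holds any voting interest in Kestrel.
So before the transaction, Aditi does not control Kestrel.
After the purchase, Aditi holds 61% of Halcyon directly, and Rohan's stake falls to 39%.
Aditi holds 61% of Halcyon, so Aditi controls Halcyon.
Halcyon holds 92% of Kestrel, so Aditi controls Kestrel.
Aditi did not control Kestrel before and does after, so the clause is triggered.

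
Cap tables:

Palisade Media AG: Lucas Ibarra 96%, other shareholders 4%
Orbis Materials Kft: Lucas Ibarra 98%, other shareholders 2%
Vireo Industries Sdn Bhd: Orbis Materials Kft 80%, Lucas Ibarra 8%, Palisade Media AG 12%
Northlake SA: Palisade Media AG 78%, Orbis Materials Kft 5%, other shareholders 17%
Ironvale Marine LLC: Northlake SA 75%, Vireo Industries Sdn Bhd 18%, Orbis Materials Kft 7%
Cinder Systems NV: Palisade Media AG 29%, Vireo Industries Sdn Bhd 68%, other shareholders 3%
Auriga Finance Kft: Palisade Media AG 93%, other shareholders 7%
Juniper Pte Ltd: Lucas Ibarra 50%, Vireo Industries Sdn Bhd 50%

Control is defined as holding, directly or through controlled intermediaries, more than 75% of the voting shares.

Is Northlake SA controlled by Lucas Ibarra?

Yes

Lucas holds 96% of Palisade, so Lucas controls Palisade.
Lucas holds 98% of Orbis, so Lucas controls Orbis.
Palisade and Orbis together hold 78% + 5% = 83% of Northlake, so Lucas controls Northlake.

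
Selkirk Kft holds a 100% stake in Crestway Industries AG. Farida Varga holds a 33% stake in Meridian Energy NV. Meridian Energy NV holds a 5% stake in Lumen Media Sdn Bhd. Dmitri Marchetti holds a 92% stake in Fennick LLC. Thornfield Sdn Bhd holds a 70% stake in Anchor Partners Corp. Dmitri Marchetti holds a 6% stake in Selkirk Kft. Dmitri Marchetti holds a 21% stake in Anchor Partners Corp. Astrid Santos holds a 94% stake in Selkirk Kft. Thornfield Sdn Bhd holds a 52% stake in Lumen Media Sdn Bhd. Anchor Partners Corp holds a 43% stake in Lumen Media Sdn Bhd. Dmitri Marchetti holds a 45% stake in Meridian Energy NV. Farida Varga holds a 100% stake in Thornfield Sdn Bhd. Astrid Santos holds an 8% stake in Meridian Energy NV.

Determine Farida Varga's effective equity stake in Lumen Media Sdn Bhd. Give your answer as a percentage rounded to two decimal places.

83.75%

Farida reaches Lumen along 3 paths.
Via Thornfield: 100% × 52% = 52%.
Via Thornfield → Anchor: 100% × 70% × 43% = 30.1%.
Via Meridian: 33% × 5% = 1.65%.
Total: 52% + 30.1% + 1.65% = 83.75%.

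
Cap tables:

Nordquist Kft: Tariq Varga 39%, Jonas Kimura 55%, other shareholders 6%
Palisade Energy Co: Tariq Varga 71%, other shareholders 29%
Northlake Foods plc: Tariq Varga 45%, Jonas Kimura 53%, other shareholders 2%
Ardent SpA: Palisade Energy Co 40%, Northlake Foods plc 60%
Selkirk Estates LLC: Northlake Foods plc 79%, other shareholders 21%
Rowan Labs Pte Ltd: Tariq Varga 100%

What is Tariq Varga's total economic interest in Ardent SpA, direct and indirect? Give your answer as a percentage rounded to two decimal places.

55.40%

Tariq reaches Ardent along 2 paths.
Via Palisade: 71% × 40% = 28.4%.
Via Northlake: 45% × 60% = 27%.
Total: 28.4% + 27% = 55.4%.
Rounded: 55.40%.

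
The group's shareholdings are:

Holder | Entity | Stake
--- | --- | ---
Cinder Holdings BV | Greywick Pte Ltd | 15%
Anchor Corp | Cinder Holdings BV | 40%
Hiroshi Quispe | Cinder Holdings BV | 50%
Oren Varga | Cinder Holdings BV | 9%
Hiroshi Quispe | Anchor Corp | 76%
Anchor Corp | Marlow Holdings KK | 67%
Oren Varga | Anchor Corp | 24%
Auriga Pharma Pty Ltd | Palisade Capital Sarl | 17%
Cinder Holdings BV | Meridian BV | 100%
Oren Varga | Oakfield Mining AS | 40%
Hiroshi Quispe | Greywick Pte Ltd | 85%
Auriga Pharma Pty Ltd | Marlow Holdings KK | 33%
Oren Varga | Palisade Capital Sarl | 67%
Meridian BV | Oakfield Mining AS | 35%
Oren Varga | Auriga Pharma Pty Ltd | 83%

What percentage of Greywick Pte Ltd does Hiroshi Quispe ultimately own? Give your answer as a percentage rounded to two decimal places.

97.06%

Hiroshi reaches Greywick along 3 paths.
Direct stake: 85% = 85%.
Via Cinder: 50% × 15% = 7.5%.
Via Anchor → Cinder: 76% × 40% × 15% = 4.56%.
Total: 85% + 7.5% + 4.56% = 97.06%.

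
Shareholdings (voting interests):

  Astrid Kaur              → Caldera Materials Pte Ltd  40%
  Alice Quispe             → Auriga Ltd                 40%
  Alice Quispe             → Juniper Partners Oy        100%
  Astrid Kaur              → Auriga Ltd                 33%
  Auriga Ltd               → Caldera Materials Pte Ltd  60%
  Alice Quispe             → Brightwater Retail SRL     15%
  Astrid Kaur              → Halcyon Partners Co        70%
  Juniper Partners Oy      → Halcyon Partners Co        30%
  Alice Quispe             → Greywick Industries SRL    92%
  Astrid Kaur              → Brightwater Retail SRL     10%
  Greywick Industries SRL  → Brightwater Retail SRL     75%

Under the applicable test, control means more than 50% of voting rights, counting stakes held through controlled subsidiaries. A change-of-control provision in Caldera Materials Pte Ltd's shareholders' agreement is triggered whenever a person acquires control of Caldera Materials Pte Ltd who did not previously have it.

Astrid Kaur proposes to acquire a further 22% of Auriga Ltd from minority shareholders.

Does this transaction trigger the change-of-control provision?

Yes

The purchase changes only Astrid's holdings, so Astrid is the only person who could newly come to control Caldera.
Astrid holds 70% of Halcyon, so Astrid controls Halcyon.
In Caldera, Astrid's side holds only 40%, not > 50%.
So before the transaction, Astrid does not control Caldera.
After the purchase, Astrid's direct stake in Auriga rises to 33% + 22% = 55%.
Astrid holds 55% of Auriga, so Astrid controls Auriga.
Auriga and Astrid together hold 60% + 40% = 100% of Caldera, so Astrid controls Caldera.
Astrid did not control Caldera before and does after, so the clause is triggered.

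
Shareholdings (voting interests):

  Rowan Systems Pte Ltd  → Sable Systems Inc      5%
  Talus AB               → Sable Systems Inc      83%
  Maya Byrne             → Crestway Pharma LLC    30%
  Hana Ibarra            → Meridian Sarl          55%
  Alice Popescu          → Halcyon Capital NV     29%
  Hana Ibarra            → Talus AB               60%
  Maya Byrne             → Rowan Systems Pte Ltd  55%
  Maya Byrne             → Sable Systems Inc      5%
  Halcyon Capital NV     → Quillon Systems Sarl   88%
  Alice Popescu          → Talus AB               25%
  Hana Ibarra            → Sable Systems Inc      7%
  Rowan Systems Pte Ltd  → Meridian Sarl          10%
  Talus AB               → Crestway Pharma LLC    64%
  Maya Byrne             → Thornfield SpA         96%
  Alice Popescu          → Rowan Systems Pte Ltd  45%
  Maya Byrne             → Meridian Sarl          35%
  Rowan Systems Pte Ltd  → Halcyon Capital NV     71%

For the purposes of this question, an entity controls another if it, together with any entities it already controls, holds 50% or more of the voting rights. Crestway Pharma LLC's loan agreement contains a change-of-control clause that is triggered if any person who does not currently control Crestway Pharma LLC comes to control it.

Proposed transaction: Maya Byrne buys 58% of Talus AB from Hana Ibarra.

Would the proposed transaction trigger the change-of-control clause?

Yes

The purchase adds only to Maya's holdings (Hana's stake shrinks), so Maya is the only person who could newly come to control Crestway.
Maya holds 55% of Rowan, so Maya controls Rowan.
Maya holds 96% of Thornfield, so Maya controls Thornfield.
Rowan holds 71% of Halcyon, so Maya controls Halcyon.
Halcyon holds 88% of Quillon, so Maya controls Quillon.
In Crestway, Maya's side holds only 30%, not ≥ 50%.
So before the transaction, Maya does not control Crestway.
After the purchase, Maya holds 58% of Talus directly, and Hana's stake falls to 2%.
Maya holds 58% of Talus, so Maya controls Talus.
Maya and Talus together hold 30% + 64% = 94% of Crestway, so Maya controls Crestway.
Maya did not control Crestway before and does after, so the clause is triggered.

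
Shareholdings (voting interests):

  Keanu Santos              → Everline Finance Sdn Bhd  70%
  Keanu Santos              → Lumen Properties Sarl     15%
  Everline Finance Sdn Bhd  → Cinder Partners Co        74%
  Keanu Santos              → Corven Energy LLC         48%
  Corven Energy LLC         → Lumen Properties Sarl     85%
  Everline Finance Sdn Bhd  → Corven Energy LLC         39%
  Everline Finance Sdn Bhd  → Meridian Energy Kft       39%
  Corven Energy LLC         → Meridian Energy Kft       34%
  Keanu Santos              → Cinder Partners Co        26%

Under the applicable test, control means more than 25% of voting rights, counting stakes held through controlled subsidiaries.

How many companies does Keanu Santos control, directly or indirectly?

5

Keanu holds 70% of Everline, so Keanu controls Everline.
Everline and Keanu together hold 39% + 48% = 87% of Corven, so Keanu controls Corven.
Keanu and Everline together hold 26% + 74% = 100% of Cinder, so Keanu controls Cinder.
Keanu and Corven together hold 15% + 85% = 100% of Lumen, so Keanu controls Lumen.
Corven and Everline together hold 34% + 39% = 73% of Meridian, so Keanu controls Meridian.
Keanu controls 5 companies.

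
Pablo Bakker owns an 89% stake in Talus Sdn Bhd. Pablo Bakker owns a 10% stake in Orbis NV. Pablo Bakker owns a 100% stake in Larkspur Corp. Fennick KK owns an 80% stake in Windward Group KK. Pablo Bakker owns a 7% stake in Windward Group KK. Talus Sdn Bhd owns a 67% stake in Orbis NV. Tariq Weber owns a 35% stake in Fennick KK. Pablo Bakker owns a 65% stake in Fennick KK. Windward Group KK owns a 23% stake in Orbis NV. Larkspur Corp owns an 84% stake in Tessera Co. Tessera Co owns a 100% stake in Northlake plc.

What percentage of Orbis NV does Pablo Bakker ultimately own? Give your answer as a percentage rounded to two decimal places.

Pablo reaches Orbis along 4 paths.
Via Talus: 89% × 67% = 59.63%.
Direct stake: 10% = 10%.
Via Windward: 7% × 23% = 1.61%.
Via Fennick → Windward: 65% × 80% × 23% = 11.96%.
Total: 59.63% + 10% + 1.61% + 11.96% = 83.2%.
Rounded: 83.20%.

83.20%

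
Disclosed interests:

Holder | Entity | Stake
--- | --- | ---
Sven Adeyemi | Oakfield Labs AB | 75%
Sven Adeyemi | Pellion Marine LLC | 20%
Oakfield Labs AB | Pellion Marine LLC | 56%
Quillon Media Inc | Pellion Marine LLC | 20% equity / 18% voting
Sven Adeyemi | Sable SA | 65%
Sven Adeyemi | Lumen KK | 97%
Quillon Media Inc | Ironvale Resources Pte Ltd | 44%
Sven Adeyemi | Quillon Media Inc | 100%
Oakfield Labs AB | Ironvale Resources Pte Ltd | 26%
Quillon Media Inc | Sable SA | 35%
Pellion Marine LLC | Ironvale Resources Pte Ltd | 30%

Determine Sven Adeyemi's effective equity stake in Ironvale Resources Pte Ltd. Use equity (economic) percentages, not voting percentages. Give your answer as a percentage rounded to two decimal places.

Sven reaches Ironvale along 5 paths.
Via Oakfield → Pellion: 75% × 56% × 30% = 12.6%.
Via Quillon → Pellion: 100% × 20% × 30% = 6%.
Via Pellion: 20% × 30% = 6%.
Via Quillon: 100% × 44% = 44%.
Via Oakfield: 75% × 26% = 19.5%.
Total: 12.6% + 6% + 6% + 44% + 19.5% = 88.1%.
Rounded: 88.10%.

88.10%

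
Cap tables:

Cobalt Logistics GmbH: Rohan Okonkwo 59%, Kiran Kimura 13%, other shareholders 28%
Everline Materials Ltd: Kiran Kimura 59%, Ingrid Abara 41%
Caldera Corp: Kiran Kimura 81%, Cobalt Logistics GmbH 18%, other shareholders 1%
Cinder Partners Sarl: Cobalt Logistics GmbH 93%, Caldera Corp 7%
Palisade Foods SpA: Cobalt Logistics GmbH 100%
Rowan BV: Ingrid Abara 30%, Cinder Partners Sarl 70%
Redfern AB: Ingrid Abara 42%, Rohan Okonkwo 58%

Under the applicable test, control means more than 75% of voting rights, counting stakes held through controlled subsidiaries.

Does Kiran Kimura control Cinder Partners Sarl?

Kiran holds 81% of Caldera, so Kiran controls Caldera.
In Cinder, Kiran's side holds only 7%, not > 75%.
So Kiran does not control Cinder.

No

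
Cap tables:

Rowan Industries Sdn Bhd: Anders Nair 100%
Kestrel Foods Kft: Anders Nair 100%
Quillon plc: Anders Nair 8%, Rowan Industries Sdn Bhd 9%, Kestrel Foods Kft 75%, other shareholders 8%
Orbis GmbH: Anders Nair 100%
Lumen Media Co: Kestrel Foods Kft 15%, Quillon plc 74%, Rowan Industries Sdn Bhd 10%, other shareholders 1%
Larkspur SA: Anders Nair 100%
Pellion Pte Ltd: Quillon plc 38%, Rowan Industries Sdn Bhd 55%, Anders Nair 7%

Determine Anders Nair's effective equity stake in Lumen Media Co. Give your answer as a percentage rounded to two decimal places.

Anders reaches Lumen along 5 paths.
Via Kestrel: 100% × 15% = 15%.
Via Quillon: 8% × 74% = 5.92%.
Via Rowan → Quillon: 100% × 9% × 74% = 6.66%.
Via Kestrel → Quillon: 100% × 75% × 74% = 55.5%.
Via Rowan: 100% × 10% = 10%.
Total: 15% + 5.92% + 6.66% + 55.5% + 10% = 93.08%.

93.08%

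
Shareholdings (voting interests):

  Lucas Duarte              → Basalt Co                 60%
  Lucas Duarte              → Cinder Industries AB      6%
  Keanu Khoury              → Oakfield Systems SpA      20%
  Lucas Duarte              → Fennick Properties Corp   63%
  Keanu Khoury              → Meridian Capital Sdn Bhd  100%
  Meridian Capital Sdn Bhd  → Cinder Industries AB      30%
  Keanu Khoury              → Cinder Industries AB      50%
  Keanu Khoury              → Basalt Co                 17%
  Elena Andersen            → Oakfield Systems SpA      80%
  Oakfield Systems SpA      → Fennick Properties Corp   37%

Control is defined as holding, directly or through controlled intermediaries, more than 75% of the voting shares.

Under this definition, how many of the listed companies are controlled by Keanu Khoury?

Keanu holds 100% of Meridian, so Keanu controls Meridian.
Keanu and Meridian together hold 50% + 30% = 80% of Cinder, so Keanu controls Cinder.
No other company's threshold is met.
Keanu controls 2 companies.

2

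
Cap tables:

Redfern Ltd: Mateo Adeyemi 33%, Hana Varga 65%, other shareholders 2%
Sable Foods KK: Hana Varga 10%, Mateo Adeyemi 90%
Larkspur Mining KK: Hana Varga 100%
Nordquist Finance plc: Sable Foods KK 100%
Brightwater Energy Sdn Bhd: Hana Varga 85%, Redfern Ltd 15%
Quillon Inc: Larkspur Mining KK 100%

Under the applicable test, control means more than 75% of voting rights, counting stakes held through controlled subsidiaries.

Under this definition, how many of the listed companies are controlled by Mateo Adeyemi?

Mateo holds 90% of Sable, so Mateo controls Sable.
Sable holds 100% of Nordquist, so Mateo controls Nordquist.
No other company's threshold is met.
Mateo controls 2 companies.

2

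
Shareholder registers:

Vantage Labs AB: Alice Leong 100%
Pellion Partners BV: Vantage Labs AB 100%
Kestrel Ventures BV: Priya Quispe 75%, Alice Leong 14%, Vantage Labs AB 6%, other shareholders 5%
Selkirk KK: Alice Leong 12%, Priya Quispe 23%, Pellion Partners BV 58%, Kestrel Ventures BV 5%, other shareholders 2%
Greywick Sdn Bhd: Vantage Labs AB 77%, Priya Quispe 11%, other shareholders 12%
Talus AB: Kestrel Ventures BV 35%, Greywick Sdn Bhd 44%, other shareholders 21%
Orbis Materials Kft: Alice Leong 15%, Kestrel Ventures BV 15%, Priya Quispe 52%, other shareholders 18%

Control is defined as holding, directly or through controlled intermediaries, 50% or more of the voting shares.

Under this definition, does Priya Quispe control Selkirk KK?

Priya holds 75% of Kestrel, so Priya controls Kestrel.
Kestrel and Priya together hold 15% + 52% = 67% of Orbis, so Priya controls Orbis.
In Selkirk, Priya's side holds only 23% + 5% = 28%, not ≥ 50%.
So Priya does not control Selkirk.

No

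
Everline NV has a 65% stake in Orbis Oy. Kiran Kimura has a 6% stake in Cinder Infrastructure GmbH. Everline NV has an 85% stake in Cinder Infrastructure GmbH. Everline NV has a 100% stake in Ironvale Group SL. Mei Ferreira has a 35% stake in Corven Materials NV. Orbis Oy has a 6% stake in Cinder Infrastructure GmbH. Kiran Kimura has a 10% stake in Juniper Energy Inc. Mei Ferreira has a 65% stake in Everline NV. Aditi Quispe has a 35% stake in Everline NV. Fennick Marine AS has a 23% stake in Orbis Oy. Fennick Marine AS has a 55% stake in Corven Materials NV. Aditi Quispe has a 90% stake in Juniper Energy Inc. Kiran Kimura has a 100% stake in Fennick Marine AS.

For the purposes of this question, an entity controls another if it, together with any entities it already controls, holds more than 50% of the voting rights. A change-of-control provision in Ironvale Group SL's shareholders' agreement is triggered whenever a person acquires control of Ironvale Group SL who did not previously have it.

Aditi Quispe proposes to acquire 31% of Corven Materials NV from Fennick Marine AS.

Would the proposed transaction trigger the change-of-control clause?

The purchase adds only to Aditi's holdings (Fennick's stake shrinks), so Aditi is the only person who could newly come to control Ironvale.
Aditi holds 90% of Juniper, so Aditi controls Juniper.
Neither Aditi nor any entity Aditi controls holds any voting interest in Ironvale.
So before the transaction, Aditi does not control Ironvale.
After the purchase, Aditi holds 31% of Corven directly, and Fennick's stake falls to 24%.
Aditi's side now holds 31% of Corven, not > 50%, so Aditi still does not control Corven.
After the transaction, neither Aditi nor any entity Aditi controls holds a voting interest in Ironvale, so Aditi still does not control it.
No new person acquires control, so the clause is not triggered.

No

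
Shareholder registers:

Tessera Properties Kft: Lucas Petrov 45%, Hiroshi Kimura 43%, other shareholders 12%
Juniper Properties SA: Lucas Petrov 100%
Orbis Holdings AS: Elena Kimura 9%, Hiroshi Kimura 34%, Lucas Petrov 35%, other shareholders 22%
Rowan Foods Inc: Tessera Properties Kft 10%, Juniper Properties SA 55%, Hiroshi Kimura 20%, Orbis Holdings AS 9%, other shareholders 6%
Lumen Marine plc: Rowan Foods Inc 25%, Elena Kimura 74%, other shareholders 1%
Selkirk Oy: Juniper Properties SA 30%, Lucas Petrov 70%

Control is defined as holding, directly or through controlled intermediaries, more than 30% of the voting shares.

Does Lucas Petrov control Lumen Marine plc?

Lucas holds 45% of Tessera, so Lucas controls Tessera.
Lucas holds 100% of Juniper, so Lucas controls Juniper.
Lucas holds 35% of Orbis, so Lucas controls Orbis.
Tessera and Juniper and Orbis together hold 10% + 55% + 9% = 74% of Rowan, so Lucas controls Rowan.
Juniper and Lucas together hold 30% + 70% = 100% of Selkirk, so Lucas controls Selkirk.
In Lumen, Lucas's side holds only 25%, not > 30%.
So Lucas does not control Lumen.

No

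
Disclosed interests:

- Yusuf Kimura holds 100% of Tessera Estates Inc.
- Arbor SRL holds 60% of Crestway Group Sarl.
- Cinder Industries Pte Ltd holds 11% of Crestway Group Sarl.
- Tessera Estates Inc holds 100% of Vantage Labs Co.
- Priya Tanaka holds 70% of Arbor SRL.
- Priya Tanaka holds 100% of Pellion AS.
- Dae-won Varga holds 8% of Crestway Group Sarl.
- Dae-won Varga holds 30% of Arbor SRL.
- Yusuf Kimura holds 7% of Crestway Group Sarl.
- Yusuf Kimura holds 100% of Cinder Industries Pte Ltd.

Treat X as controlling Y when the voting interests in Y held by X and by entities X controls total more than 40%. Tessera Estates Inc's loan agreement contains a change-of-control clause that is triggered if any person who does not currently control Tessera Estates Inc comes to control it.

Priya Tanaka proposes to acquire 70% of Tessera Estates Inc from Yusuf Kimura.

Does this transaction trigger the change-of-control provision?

The purchase adds only to Priya's holdings (Yusuf's stake shrinks), so Priya is the only person who could newly come to control Tessera.
Priya holds 70% of Arbor, so Priya controls Arbor.
Priya holds 100% of Pellion, so Priya controls Pellion.
Arbor holds 60% of Crestway, so Priya controls Crestway.
Neither Priya nor any entity Priya controls holds any voting interest in Tessera.
So before the transaction, Priya does not control Tessera.
After the purchase, Priya holds 70% of Tessera directly, and Yusuf's stake falls to 30%.
Priya holds 70% of Tessera, so Priya controls Tessera.
Priya did not control Tessera before and does after, so the clause is triggered.

Yes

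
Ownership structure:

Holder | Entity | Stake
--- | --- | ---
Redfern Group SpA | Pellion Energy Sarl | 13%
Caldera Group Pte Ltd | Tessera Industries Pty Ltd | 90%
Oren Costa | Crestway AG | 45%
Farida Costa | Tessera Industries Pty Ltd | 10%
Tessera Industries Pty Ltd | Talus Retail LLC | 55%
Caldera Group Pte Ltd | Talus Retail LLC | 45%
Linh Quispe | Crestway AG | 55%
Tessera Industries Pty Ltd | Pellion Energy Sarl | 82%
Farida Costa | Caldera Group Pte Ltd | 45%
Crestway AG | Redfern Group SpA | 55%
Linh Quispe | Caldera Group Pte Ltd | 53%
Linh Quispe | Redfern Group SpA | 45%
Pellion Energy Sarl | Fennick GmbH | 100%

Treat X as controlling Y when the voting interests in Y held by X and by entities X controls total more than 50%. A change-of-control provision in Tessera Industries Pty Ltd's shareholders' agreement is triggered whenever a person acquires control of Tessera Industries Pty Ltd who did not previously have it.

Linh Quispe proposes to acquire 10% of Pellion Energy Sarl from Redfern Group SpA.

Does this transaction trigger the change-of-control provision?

The purchase adds only to Linh's holdings (Redfern's stake shrinks), so Linh is the only person who could newly come to control Tessera.
Linh holds 53% of Caldera, so Linh controls Caldera.
Caldera holds 90% of Tessera, so Linh controls Tessera.
So Linh already controls Tessera before the transaction.
After the purchase, Linh holds 10% of Pellion directly, and Redfern's stake falls to 3%.
Linh controlled Tessera already, so this is not a new person acquiring control; every other person's position is unchanged or reduced.
No new person acquires control, so the clause is not triggered.

No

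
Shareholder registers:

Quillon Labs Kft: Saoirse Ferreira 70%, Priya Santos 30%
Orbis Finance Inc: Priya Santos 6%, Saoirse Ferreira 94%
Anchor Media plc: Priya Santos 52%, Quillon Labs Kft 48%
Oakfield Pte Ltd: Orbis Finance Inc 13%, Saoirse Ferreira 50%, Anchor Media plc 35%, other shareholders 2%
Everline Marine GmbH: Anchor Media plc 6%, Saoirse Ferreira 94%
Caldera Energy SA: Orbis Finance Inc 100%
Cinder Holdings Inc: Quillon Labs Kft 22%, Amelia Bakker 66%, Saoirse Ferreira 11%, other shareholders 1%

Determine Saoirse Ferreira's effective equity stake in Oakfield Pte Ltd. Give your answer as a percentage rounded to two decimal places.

73.98%

Saoirse reaches Oakfield along 3 paths.
Via Orbis: 94% × 13% = 12.22%.
Direct stake: 50% = 50%.
Via Quillon → Anchor: 70% × 48% × 35% = 11.76%.
Total: 12.22% + 50% + 11.76% = 73.98%.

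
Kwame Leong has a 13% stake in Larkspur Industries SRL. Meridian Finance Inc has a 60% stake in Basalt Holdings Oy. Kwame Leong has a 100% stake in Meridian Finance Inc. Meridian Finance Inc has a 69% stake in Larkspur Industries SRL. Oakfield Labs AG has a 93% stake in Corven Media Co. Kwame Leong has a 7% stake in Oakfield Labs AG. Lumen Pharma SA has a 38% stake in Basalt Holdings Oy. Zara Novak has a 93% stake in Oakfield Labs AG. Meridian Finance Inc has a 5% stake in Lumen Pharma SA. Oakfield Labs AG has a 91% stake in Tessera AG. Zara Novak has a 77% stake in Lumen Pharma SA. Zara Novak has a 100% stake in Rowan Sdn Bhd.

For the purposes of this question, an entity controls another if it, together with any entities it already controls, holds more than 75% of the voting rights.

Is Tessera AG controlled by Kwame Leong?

Kwame holds 100% of Meridian, so Kwame controls Meridian.
Meridian and Kwame together hold 69% + 13% = 82% of Larkspur, so Kwame controls Larkspur.
Neither Kwame nor any entity Kwame controls holds any voting interest in Tessera.
So Kwame does not control Tessera.

No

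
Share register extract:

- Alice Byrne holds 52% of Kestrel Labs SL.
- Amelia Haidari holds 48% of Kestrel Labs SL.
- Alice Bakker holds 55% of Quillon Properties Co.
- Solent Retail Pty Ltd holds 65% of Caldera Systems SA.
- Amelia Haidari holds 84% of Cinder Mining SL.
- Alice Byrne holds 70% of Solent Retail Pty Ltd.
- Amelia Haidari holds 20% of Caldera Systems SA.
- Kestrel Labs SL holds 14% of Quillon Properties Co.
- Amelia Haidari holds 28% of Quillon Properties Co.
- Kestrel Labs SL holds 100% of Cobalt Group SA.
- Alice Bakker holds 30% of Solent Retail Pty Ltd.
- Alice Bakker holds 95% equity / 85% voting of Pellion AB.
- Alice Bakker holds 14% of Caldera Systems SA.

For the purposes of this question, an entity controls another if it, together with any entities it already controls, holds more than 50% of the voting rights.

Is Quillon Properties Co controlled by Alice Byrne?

No

Alice Byrne holds 70% of Solent, so Alice Byrne controls Solent.
Solent holds 65% of Caldera, so Alice Byrne controls Caldera.
Alice Byrne holds 52% of Kestrel, so Alice Byrne controls Kestrel.
Kestrel holds 100% of Cobalt, so Alice Byrne controls Cobalt.
In Quillon, Alice Byrne's side holds only 14%, not > 50%.
So Alice Byrne does not control Quillon.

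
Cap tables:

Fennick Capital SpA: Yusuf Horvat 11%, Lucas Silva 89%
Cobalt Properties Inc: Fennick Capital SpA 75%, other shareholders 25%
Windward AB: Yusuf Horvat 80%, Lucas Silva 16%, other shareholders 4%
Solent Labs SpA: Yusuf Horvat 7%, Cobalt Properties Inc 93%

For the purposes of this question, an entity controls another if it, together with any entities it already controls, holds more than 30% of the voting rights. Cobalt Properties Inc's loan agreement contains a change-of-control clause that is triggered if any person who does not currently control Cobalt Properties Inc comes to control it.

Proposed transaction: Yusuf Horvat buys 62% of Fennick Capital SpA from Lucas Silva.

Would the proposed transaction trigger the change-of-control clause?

The purchase adds only to Yusuf's holdings (Lucas's stake shrinks), so Yusuf is the only person who could newly come to control Cobalt.
Yusuf holds 80% of Windward, so Yusuf controls Windward.
Neither Yusuf nor any entity Yusuf controls holds any voting interest in Cobalt.
So before the transaction, Yusuf does not control Cobalt.
After the purchase, Yusuf's direct stake in Fennick rises to 11% + 62% = 73%, and Lucas's stake falls to 27%.
Yusuf holds 73% of Fennick, so Yusuf controls Fennick.
Fennick holds 75% of Cobalt, so Yusuf controls Cobalt.
Yusuf did not control Cobalt before and does after, so the clause is triggered.

Yes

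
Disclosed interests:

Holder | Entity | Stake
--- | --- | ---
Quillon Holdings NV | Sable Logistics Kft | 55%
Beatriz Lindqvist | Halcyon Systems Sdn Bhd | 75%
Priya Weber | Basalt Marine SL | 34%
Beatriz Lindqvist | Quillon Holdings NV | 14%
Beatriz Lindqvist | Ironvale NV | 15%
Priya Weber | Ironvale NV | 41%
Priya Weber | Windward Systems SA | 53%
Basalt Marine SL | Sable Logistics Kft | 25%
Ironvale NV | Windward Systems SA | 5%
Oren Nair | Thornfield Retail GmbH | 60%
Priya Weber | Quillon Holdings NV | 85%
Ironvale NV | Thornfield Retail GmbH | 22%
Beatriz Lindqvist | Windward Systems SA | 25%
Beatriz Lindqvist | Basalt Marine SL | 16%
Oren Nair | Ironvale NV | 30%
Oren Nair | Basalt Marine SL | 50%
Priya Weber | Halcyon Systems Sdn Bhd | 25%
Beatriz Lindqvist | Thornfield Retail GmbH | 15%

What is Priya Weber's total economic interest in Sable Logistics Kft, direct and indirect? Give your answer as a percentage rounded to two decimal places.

Priya reaches Sable along 2 paths.
Via Quillon: 85% × 55% = 46.75%.
Via Basalt: 34% × 25% = 8.5%.
Total: 46.75% + 8.5% = 55.25%.

55.25%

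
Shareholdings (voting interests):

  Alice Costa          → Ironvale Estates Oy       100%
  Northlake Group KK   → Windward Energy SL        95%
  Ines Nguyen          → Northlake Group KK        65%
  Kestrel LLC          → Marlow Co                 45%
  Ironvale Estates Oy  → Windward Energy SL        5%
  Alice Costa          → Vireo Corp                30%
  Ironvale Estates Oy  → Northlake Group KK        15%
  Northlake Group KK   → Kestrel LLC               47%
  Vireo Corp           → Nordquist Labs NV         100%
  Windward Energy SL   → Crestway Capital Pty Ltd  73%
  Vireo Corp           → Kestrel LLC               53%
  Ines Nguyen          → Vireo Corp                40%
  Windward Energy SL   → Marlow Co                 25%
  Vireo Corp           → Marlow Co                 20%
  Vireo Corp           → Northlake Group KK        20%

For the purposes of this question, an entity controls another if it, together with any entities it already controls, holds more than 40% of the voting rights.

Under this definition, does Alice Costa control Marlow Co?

No

Alice holds 100% of Ironvale, so Alice controls Ironvale.
Neither Alice nor any entity Alice controls holds any voting interest in Marlow.
So Alice does not control Marlow.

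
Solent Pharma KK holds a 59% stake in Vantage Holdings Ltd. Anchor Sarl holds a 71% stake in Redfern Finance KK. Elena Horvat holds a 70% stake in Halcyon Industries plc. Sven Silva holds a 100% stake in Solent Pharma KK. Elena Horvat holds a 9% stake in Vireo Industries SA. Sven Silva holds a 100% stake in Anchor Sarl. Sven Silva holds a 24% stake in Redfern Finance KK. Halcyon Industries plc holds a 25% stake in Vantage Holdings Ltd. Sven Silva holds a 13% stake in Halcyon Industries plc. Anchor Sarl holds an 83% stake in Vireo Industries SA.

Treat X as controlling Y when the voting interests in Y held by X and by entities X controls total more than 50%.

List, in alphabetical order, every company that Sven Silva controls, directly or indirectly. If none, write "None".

Anchor Sarl, Redfern Finance KK, Solent Pharma KK, Vantage Holdings Ltd, Vireo Industries SA

Sven holds 100% of Anchor, so Sven controls Anchor.
Anchor holds 83% of Vireo, so Sven controls Vireo.
Sven holds 100% of Solent, so Sven controls Solent.
Sven and Anchor together hold 24% + 71% = 95% of Redfern, so Sven controls Redfern.
Solent holds 59% of Vantage, so Sven controls Vantage.
No other company's threshold is met.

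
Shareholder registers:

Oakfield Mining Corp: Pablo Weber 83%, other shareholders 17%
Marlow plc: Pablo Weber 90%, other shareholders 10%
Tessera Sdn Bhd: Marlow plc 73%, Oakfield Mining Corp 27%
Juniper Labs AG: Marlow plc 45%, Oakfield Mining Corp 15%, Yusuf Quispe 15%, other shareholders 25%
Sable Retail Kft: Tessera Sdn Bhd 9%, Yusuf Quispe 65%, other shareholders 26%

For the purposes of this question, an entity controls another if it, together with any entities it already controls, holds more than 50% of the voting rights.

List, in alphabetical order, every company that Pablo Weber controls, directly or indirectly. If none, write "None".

Pablo holds 83% of Oakfield, so Pablo controls Oakfield.
Pablo holds 90% of Marlow, so Pablo controls Marlow.
Marlow and Oakfield together hold 73% + 27% = 100% of Tessera, so Pablo controls Tessera.
Marlow and Oakfield together hold 45% + 15% = 60% of Juniper, so Pablo controls Juniper.
No other company's threshold is met.

Juniper Labs AG, Marlow plc, Oakfield Mining Corp, Tessera Sdn Bhd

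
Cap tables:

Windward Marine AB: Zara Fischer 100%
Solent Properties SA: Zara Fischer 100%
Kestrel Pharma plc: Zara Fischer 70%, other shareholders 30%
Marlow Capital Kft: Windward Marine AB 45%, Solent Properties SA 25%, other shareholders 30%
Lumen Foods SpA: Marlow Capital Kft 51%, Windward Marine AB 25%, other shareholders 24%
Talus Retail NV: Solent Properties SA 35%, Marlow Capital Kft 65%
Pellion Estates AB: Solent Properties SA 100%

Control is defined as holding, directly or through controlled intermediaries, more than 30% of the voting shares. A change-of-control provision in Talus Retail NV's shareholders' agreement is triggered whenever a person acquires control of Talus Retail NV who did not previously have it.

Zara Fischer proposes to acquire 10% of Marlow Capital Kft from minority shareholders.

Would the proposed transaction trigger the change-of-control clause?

No

The purchase changes only Zara's holdings, so Zara is the only person who could newly come to control Talus.
Zara holds 100% of Solent, so Zara controls Solent.
Zara holds 100% of Windward, so Zara controls Windward.
Windward and Solent together hold 45% + 25% = 70% of Marlow, so Zara controls Marlow.
Solent and Marlow together hold 35% + 65% = 100% of Talus, so Zara controls Talus.
So Zara already controls Talus before the transaction.
After the purchase, Zara holds 10% of Marlow directly.
Zara controlled Talus already, so this is not a new person acquiring control; every other person's position is unchanged or reduced.
No new person acquires control, so the clause is not triggered.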